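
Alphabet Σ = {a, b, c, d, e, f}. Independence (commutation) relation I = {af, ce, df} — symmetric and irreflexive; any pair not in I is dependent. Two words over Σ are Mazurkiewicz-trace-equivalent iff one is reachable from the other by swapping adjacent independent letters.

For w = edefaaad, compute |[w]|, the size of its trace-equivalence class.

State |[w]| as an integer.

#0=e has no predecessor
#1=d depends on [0:e]
#2=e depends on [1:d]
#3=f depends on [2:e]
#4=a depends on [2:e]
#5=a depends on [4:a]
#6=a depends on [5:a]
#7=d depends on [6:a]
sources: [0:e]
N(rest) = Σ N(rest − s) over sources s of rest; N(one piece) = 1:
  size 1 → [3]=1  [7]=1
  size 2 → [3,7]=2  [6,7]=1
  size 3 → [3,6,7]=3  [5,6,7]=1
  size 4 → [3,5,6,7]=4  [4,5,6,7]=1
  size 5 → [3,4,5,6,7]=5
  size 6 → [2,3,4,5,6,7]=5
  first=0(e) contributes 5

5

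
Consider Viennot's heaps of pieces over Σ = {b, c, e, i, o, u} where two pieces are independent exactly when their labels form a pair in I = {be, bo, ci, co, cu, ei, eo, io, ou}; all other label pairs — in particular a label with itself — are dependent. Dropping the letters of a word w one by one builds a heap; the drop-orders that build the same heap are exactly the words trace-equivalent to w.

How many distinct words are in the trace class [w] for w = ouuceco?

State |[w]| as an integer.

0(o) covers ∅
1(u) covers ∅
2(u) covers 1:u
3(c) covers ∅
4(e) covers 2:u, 3:c
5(c) covers 4:e
6(o) covers 0:o
floor of heap: 0:o, 1:u, 3:c
completions by unplaced set U, small U first (add the entries for U minus each lowest piece of U):
  |U|=1: {5}:1  {6}:1
  |U|=2: {0,6}:1  {4,5}:1  {5,6}:2
  |U|=3: {0,5,6}:3  {2,4,5}:1  {3,4,5}:1  {4,5,6}:3
  |U|=4: {0,4,5,6}:6  {1,2,4,5}:1  {2,3,4,5}:2  {2,4,5,6}:4  {3,4,5,6}:4
  |U|=5: {0,2,4,5,6}:10  {0,3,4,5,6}:10  {1,2,3,4,5}:3  {1,2,4,5,6}:5  {2,3,4,5,6}:10
  start at 0(o): 18
  start at 1(u): 30
  start at 3(c): 15
sum over floor = 63

63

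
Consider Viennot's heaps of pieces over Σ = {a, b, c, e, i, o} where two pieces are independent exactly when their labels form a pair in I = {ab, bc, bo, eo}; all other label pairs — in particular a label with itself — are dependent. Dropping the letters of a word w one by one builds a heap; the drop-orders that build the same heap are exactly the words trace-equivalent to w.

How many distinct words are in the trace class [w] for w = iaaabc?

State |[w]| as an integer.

piece 0:i — minimal
piece 1:a rests on {0:i}
piece 2:a rests on {1:a}
piece 3:a rests on {2:a}
piece 4:b rests on {0:i}
piece 5:c rests on {3:a}
minimal pieces: {0:i}
ways to finish when only these pieces remain (= sum over removing one remaining piece with nothing left below it):
  1 left: {4}→1  {5}→1
  2 left: {3,5}→1  {4,5}→2
  3 left: {2,3,5}→1  {3,4,5}→3
  4 left: {1,2,3,5}→1  {2,3,4,5}→4
  placing 0:i first → 5 extensions

5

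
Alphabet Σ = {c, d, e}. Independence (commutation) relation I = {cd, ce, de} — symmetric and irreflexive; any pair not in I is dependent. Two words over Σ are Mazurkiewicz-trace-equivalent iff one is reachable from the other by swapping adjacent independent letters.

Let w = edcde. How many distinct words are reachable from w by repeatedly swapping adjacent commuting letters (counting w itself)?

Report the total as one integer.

0(e) covers ∅
1(d) covers ∅
2(c) covers ∅
3(d) covers 1:d
4(e) covers 0:e
floor of heap: 0:e, 1:d, 2:c
completions by unplaced set U, small U first (add the entries for U minus each lowest piece of U):
  |U|=1: {2}:1  {3}:1  {4}:1
  |U|=2: {0,4}:1  {1,3}:1  {2,3}:2  {2,4}:2  {3,4}:2
  |U|=3: {0,2,4}:3  {0,3,4}:3  {1,2,3}:3  {1,3,4}:3  {2,3,4}:6
  start at 0(e): 12
  start at 1(d): 12
  start at 2(c): 6
sum over floor = 30

30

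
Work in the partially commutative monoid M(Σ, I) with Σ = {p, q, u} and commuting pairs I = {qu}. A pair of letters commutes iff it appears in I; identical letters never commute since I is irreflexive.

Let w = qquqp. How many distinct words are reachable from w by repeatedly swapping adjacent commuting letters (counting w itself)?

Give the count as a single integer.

piece 0:q — minimal
piece 1:q rests on {0:q}
piece 2:u — minimal
piece 3:q rests on {1:q}
piece 4:p rests on {2:u, 3:q}
minimal pieces: {0:q, 2:u}
ways to finish when only these pieces remain (= sum over removing one remaining piece with nothing left below it):
  1 left: {4}→1
  2 left: {2,4}→1  {3,4}→1
  3 left: {1,3,4}→1  {2,3,4}→2
  placing 0:q first → 3 extensions
  placing 2:u first → 1 extensions
total linear extensions = 4

4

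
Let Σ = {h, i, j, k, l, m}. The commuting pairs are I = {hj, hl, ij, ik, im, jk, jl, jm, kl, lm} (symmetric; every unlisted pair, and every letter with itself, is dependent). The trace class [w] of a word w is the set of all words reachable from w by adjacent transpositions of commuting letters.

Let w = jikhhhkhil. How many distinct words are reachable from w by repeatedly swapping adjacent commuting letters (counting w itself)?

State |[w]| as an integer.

20

drop 0:j onto floor
drop 1:i onto floor
drop 2:k onto floor
drop 3:h onto {1:i, 2:k}
drop 4:h onto {3:h}
drop 5:h onto {4:h}
drop 6:k onto {5:h}
drop 7:h onto {6:k}
drop 8:i onto {7:h}
drop 9:l onto {8:i}
ground layer = {0:j, 1:i, 2:k}
drop-orders for the pieces not yet dropped (sum over which currently-grounded one goes next):
  1 to go: {0} 1  {9} 1
  2 to go: {0,9} 2  {8,9} 1
  3 to go: {0,8,9} 3  {7,8,9} 1
  4 to go: {0,7,8,9} 4  {6,7,8,9} 1
  5 to go: {0,6,7,8,9} 5  {5,6,7,8,9} 1
  6 to go: {0,5,6,7,8,9} 6  {4,5,6,7,8,9} 1
  7 to go: {0,4,5,6,7,8,9} 7  {3,4,5,6,7,8,9} 1
  8 to go: {0,3,4,5,6,7,8,9} 8  {1,3,4,5,6,7,8,9} 1  {2,3,4,5,6,7,8,9} 1
  if 0:j drops first: 2 orders
  if 1:i drops first: 9 orders
  if 2:k drops first: 9 orders
heap linearizations: 20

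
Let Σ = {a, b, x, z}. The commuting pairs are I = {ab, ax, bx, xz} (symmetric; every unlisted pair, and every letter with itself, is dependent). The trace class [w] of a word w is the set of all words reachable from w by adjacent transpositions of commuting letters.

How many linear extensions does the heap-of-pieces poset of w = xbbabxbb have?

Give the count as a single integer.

piece 0:x — minimal
piece 1:b — minimal
piece 2:b rests on {1:b}
piece 3:a — minimal
piece 4:b rests on {2:b}
piece 5:x rests on {0:x}
piece 6:b rests on {4:b}
piece 7:b rests on {6:b}
minimal pieces: {0:x, 1:b, 3:a}
ways to finish when only these pieces remain (= sum over removing one remaining piece with nothing left below it):
  1 left: {3}→1  {5}→1  {7}→1
  2 left: {0,5}→1  {3,5}→2  {3,7}→2  {5,7}→2  {6,7}→1
  3 left: {0,3,5}→3  {0,5,7}→3  {3,5,7}→6  {3,6,7}→3  {4,6,7}→1  {5,6,7}→3
  4 left: {0,3,5,7}→12  {0,5,6,7}→6  {2,4,6,7}→1  {3,4,6,7}→4  {3,5,6,7}→12  {4,5,6,7}→4
  5 left: {0,3,5,6,7}→30  {0,4,5,6,7}→10  {1,2,4,6,7}→1  {2,3,4,6,7}→5  {2,4,5,6,7}→5  {3,4,5,6,7}→20
  6 left: {0,2,4,5,6,7}→15  {0,3,4,5,6,7}→60  {1,2,3,4,6,7}→6  {1,2,4,5,6,7}→6  {2,3,4,5,6,7}→30
  placing 0:x first → 42 extensions
  placing 1:b first → 105 extensions
  placing 3:a first → 21 extensions
total linear extensions = 168

168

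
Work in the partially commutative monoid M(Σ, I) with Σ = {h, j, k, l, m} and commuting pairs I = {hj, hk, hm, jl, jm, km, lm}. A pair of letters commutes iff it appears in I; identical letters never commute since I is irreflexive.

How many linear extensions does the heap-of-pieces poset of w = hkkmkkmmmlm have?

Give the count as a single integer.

2310

piece 0:h — minimal
piece 1:k — minimal
piece 2:k rests on {1:k}
piece 3:m — minimal
piece 4:k rests on {2:k}
piece 5:k rests on {4:k}
piece 6:m rests on {3:m}
piece 7:m rests on {6:m}
piece 8:m rests on {7:m}
piece 9:l rests on {0:h, 5:k}
piece 10:m rests on {8:m}
minimal pieces: {0:h, 1:k, 3:m}
ways to finish when only these pieces remain (= sum over removing one remaining piece with nothing left below it):
  1 left: {9}→1  {10}→1
  2 left: {0,9}→1  {5,9}→1  {8,10}→1  {9,10}→2
  3 left: {0,5,9}→2  {0,9,10}→3  {4,5,9}→1  {5,9,10}→3  {7,8,10}→1  {8,9,10}→3
  4 left: {0,4,5,9}→3  {0,5,9,10}→8  {0,8,9,10}→6  {2,4,5,9}→1  {4,5,9,10}→4  {5,8,9,10}→6  {6,7,8,10}→1  {7,8,9,10}→4
  5 left: {0,2,4,5,9}→4  {0,4,5,9,10}→15  {0,5,8,9,10}→20  {0,7,8,9,10}→10  {1,2,4,5,9}→1  {2,4,5,9,10}→5  {3,6,7,8,10}→1  {4,5,8,9,10}→10  {5,7,8,9,10}→10  {6,7,8,9,10}→5
  6 left: {0,1,2,4,5,9}→5  {0,2,4,5,9,10}→24  {0,4,5,8,9,10}→45  {0,5,7,8,9,10}→40  {0,6,7,8,9,10}→15  {1,2,4,5,9,10}→6  {2,4,5,8,9,10}→15  {3,6,7,8,9,10}→6  {4,5,7,8,9,10}→20  {5,6,7,8,9,10}→15
  7 left: {0,1,2,4,5,9,10}→35  {0,2,4,5,8,9,10}→84  {0,3,6,7,8,9,10}→21  {0,4,5,7,8,9,10}→105  {0,5,6,7,8,9,10}→70  {1,2,4,5,8,9,10}→21  {2,4,5,7,8,9,10}→35  {3,5,6,7,8,9,10}→21  {4,5,6,7,8,9,10}→35
  8 left: {0,1,2,4,5,8,9,10}→140  {0,2,4,5,7,8,9,10}→224  {0,3,5,6,7,8,9,10}→112  {0,4,5,6,7,8,9,10}→210  {1,2,4,5,7,8,9,10}→56  {2,4,5,6,7,8,9,10}→70  {3,4,5,6,7,8,9,10}→56
  9 left: {0,1,2,4,5,7,8,9,10}→420  {0,2,4,5,6,7,8,9,10}→504  {0,3,4,5,6,7,8,9,10}→378  {1,2,4,5,6,7,8,9,10}→126  {2,3,4,5,6,7,8,9,10}→126
  placing 0:h first → 252 extensions
  placing 1:k first → 1008 extensions
  placing 3:m first → 1050 extensions
total linear extensions = 2310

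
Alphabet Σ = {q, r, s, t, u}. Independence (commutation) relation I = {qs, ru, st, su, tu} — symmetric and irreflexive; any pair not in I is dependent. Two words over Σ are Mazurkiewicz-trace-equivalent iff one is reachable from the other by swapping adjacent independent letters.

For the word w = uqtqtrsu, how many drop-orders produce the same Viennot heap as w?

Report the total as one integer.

4

drop 0:u onto floor
drop 1:q onto {0:u}
drop 2:t onto {1:q}
drop 3:q onto {2:t}
drop 4:t onto {3:q}
drop 5:r onto {4:t}
drop 6:s onto {5:r}
drop 7:u onto {3:q}
ground layer = {0:u}
drop-orders for the pieces not yet dropped (sum over which currently-grounded one goes next):
  1 to go: {6} 1  {7} 1
  2 to go: {5,6} 1  {6,7} 2
  3 to go: {4,5,6} 1  {5,6,7} 3
  4 to go: {4,5,6,7} 4
  5 to go: {3,4,5,6,7} 4
  6 to go: {2,3,4,5,6,7} 4
  if 0:u drops first: 4 orders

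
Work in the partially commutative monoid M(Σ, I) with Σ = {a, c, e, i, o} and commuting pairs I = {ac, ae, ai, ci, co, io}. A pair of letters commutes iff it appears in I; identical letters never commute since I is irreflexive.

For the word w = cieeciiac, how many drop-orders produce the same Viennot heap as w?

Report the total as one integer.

drop 0:c onto floor
drop 1:i onto floor
drop 2:e onto {0:c, 1:i}
drop 3:e onto {2:e}
drop 4:c onto {3:e}
drop 5:i onto {3:e}
drop 6:i onto {5:i}
drop 7:a onto floor
drop 8:c onto {4:c}
ground layer = {0:c, 1:i, 7:a}
drop-orders for the pieces not yet dropped (sum over which currently-grounded one goes next):
  1 to go: {6} 1  {7} 1  {8} 1
  2 to go: {4,8} 1  {5,6} 1  {6,7} 2  {6,8} 2  {7,8} 2
  3 to go: {4,6,8} 3  {4,7,8} 3  {5,6,7} 3  {5,6,8} 3  {6,7,8} 6
  4 to go: {4,5,6,8} 6  {4,6,7,8} 12  {5,6,7,8} 12
  5 to go: {3,4,5,6,8} 6  {4,5,6,7,8} 30
  6 to go: {2,3,4,5,6,8} 6  {3,4,5,6,7,8} 36
  7 to go: {0,2,3,4,5,6,8} 6  {1,2,3,4,5,6,8} 6  {2,3,4,5,6,7,8} 42
  if 0:c drops first: 48 orders
  if 1:i drops first: 48 orders
  if 7:a drops first: 12 orders
heap linearizations: 108

108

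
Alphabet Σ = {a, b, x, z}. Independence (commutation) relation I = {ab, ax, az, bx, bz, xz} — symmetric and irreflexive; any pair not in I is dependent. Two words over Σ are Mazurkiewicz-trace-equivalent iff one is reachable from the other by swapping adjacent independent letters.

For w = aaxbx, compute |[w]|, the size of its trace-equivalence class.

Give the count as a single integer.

30

0(a) covers ∅
1(a) covers 0:a
2(x) covers ∅
3(b) covers ∅
4(x) covers 2:x
floor of heap: 0:a, 2:x, 3:b
completions by unplaced set U, small U first (add the entries for U minus each lowest piece of U):
  |U|=1: {1}:1  {3}:1  {4}:1
  |U|=2: {0,1}:1  {1,3}:2  {1,4}:2  {2,4}:1  {3,4}:2
  |U|=3: {0,1,3}:3  {0,1,4}:3  {1,2,4}:3  {1,3,4}:6  {2,3,4}:3
  start at 0(a): 12
  start at 2(x): 12
  start at 3(b): 6
sum over floor = 30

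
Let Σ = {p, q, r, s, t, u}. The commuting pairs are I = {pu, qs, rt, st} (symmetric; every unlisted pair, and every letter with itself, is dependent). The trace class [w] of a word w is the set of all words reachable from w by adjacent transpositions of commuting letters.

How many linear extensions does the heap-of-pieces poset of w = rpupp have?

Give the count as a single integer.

0(r) covers ∅
1(p) covers 0:r
2(u) covers 0:r
3(p) covers 1:p
4(p) covers 3:p
floor of heap: 0:r
completions by unplaced set U, small U first (add the entries for U minus each lowest piece of U):
  |U|=1: {2}:1  {4}:1
  |U|=2: {2,4}:2  {3,4}:1
  |U|=3: {1,3,4}:1  {2,3,4}:3
  start at 0(r): 4

4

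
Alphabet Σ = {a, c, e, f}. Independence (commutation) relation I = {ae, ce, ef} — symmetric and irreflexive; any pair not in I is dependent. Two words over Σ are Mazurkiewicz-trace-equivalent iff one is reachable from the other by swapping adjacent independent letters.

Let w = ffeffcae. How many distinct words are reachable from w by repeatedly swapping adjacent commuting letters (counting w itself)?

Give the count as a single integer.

drop 0:f onto floor
drop 1:f onto {0:f}
drop 2:e onto floor
drop 3:f onto {1:f}
drop 4:f onto {3:f}
drop 5:c onto {4:f}
drop 6:a onto {5:c}
drop 7:e onto {2:e}
ground layer = {0:f, 2:e}
drop-orders for the pieces not yet dropped (sum over which currently-grounded one goes next):
  1 to go: {6} 1  {7} 1
  2 to go: {2,7} 1  {5,6} 1  {6,7} 2
  3 to go: {2,6,7} 3  {4,5,6} 1  {5,6,7} 3
  4 to go: {2,5,6,7} 6  {3,4,5,6} 1  {4,5,6,7} 4
  5 to go: {1,3,4,5,6} 1  {2,4,5,6,7} 10  {3,4,5,6,7} 5
  6 to go: {0,1,3,4,5,6} 1  {1,3,4,5,6,7} 6  {2,3,4,5,6,7} 15
  if 0:f drops first: 21 orders
  if 2:e drops first: 7 orders
heap linearizations: 28

28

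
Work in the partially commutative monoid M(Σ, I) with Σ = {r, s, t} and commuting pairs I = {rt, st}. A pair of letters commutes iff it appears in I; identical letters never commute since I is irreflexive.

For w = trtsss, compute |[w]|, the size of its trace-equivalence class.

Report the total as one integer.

15

#0=t has no predecessor
#1=r has no predecessor
#2=t depends on [0:t]
#3=s depends on [1:r]
#4=s depends on [3:s]
#5=s depends on [4:s]
sources: [0:t, 1:r]
N(rest) = Σ N(rest − s) over sources s of rest; N(one piece) = 1:
  size 1 → [2]=1  [5]=1
  size 2 → [0,2]=1  [2,5]=2  [4,5]=1
  size 3 → [0,2,5]=3  [2,4,5]=3  [3,4,5]=1
  size 4 → [0,2,4,5]=6  [1,3,4,5]=1  [2,3,4,5]=4
  first=0(t) contributes 5
  first=1(r) contributes 10
|[w]| = 15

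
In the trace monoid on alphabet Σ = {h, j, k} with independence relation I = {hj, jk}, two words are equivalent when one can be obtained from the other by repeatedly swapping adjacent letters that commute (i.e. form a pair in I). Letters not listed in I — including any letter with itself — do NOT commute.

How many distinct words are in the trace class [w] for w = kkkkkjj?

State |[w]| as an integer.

#0=k has no predecessor
#1=k depends on [0:k]
#2=k depends on [1:k]
#3=k depends on [2:k]
#4=k depends on [3:k]
#5=j has no predecessor
#6=j depends on [5:j]
sources: [0:k, 5:j]
N(rest) = Σ N(rest − s) over sources s of rest; N(one piece) = 1:
  size 1 → [4]=1  [6]=1
  size 2 → [3,4]=1  [4,6]=2  [5,6]=1
  size 3 → [2,3,4]=1  [3,4,6]=3  [4,5,6]=3
  size 4 → [1,2,3,4]=1  [2,3,4,6]=4  [3,4,5,6]=6
  size 5 → [0,1,2,3,4]=1  [1,2,3,4,6]=5  [2,3,4,5,6]=10
  first=0(k) contributes 15
  first=5(j) contributes 6
|[w]| = 21

21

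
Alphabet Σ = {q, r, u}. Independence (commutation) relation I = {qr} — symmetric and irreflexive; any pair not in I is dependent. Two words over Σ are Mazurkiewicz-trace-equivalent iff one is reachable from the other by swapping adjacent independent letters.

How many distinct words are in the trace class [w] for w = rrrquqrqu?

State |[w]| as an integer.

12

0(r) covers ∅
1(r) covers 0:r
2(r) covers 1:r
3(q) covers ∅
4(u) covers 2:r, 3:q
5(q) covers 4:u
6(r) covers 4:u
7(q) covers 5:q
8(u) covers 6:r, 7:q
floor of heap: 0:r, 3:q
completions by unplaced set U, small U first (add the entries for U minus each lowest piece of U):
  |U|=1: {8}:1
  |U|=2: {6,8}:1  {7,8}:1
  |U|=3: {5,7,8}:1  {6,7,8}:2
  |U|=4: {5,6,7,8}:3
  |U|=5: {4,5,6,7,8}:3
  |U|=6: {2,4,5,6,7,8}:3  {3,4,5,6,7,8}:3
  |U|=7: {1,2,4,5,6,7,8}:3  {2,3,4,5,6,7,8}:6
  start at 0(r): 9
  start at 3(q): 3
sum over floor = 12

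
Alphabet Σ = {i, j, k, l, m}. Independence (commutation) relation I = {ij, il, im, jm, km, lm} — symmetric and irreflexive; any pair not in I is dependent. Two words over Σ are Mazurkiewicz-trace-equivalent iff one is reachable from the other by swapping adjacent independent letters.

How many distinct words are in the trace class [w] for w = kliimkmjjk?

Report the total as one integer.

0(k) covers ∅
1(l) covers 0:k
2(i) covers 0:k
3(i) covers 2:i
4(m) covers ∅
5(k) covers 1:l, 3:i
6(m) covers 4:m
7(j) covers 5:k
8(j) covers 7:j
9(k) covers 8:j
floor of heap: 0:k, 4:m
completions by unplaced set U, small U first (add the entries for U minus each lowest piece of U):
  |U|=1: {6}:1  {9}:1
  |U|=2: {4,6}:1  {6,9}:2  {8,9}:1
  |U|=3: {4,6,9}:3  {6,8,9}:3  {7,8,9}:1
  |U|=4: {4,6,8,9}:6  {5,7,8,9}:1  {6,7,8,9}:4
  |U|=5: {1,5,7,8,9}:1  {3,5,7,8,9}:1  {4,6,7,8,9}:10  {5,6,7,8,9}:5
  |U|=6: {1,3,5,7,8,9}:2  {1,5,6,7,8,9}:6  {2,3,5,7,8,9}:1  {3,5,6,7,8,9}:6  {4,5,6,7,8,9}:15
  |U|=7: {1,2,3,5,7,8,9}:3  {1,3,5,6,7,8,9}:14  {1,4,5,6,7,8,9}:21  {2,3,5,6,7,8,9}:7  {3,4,5,6,7,8,9}:21
  |U|=8: {0,1,2,3,5,7,8,9}:3  {1,2,3,5,6,7,8,9}:24  {1,3,4,5,6,7,8,9}:56  {2,3,4,5,6,7,8,9}:28
  start at 0(k): 108
  start at 4(m): 27
sum over floor = 135

135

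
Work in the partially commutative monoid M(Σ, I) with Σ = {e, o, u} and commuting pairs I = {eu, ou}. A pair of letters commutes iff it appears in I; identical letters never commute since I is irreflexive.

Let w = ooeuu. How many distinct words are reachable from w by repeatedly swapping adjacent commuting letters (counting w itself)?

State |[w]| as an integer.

10

#0=o has no predecessor
#1=o depends on [0:o]
#2=e depends on [1:o]
#3=u has no predecessor
#4=u depends on [3:u]
sources: [0:o, 3:u]
N(rest) = Σ N(rest − s) over sources s of rest; N(one piece) = 1:
  size 1 → [2]=1  [4]=1
  size 2 → [1,2]=1  [2,4]=2  [3,4]=1
  size 3 → [0,1,2]=1  [1,2,4]=3  [2,3,4]=3
  first=0(o) contributes 6
  first=3(u) contributes 4
|[w]| = 10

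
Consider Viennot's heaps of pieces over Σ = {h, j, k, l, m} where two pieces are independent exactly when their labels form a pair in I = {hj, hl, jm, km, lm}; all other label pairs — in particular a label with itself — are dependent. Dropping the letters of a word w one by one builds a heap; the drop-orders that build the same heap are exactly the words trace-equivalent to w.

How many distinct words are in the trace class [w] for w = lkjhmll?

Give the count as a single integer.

drop 0:l onto floor
drop 1:k onto {0:l}
drop 2:j onto {1:k}
drop 3:h onto {1:k}
drop 4:m onto {3:h}
drop 5:l onto {2:j}
drop 6:l onto {5:l}
ground layer = {0:l}
drop-orders for the pieces not yet dropped (sum over which currently-grounded one goes next):
  1 to go: {4} 1  {6} 1
  2 to go: {3,4} 1  {4,6} 2  {5,6} 1
  3 to go: {2,5,6} 1  {3,4,6} 3  {4,5,6} 3
  4 to go: {2,4,5,6} 4  {3,4,5,6} 6
  5 to go: {2,3,4,5,6} 10
  if 0:l drops first: 10 orders

10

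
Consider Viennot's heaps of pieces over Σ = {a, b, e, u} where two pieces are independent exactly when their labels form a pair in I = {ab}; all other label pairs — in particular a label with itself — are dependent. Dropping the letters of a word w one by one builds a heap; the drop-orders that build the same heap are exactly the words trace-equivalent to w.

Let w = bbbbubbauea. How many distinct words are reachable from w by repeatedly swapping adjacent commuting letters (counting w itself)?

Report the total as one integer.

3

#0=b has no predecessor
#1=b depends on [0:b]
#2=b depends on [1:b]
#3=b depends on [2:b]
#4=u depends on [3:b]
#5=b depends on [4:u]
#6=b depends on [5:b]
#7=a depends on [4:u]
#8=u depends on [6:b, 7:a]
#9=e depends on [8:u]
#10=a depends on [9:e]
sources: [0:b]
N(rest) = Σ N(rest − s) over sources s of rest; N(one piece) = 1:
  size 1 → [10]=1
  size 2 → [9,10]=1
  size 3 → [8,9,10]=1
  size 4 → [6,8,9,10]=1  [7,8,9,10]=1
  size 5 → [5,6,8,9,10]=1  [6,7,8,9,10]=2
  size 6 → [5,6,7,8,9,10]=3
  size 7 → [4,5,6,7,8,9,10]=3
  size 8 → [3,4,5,6,7,8,9,10]=3
  size 9 → [2,3,4,5,6,7,8,9,10]=3
  first=0(b) contributes 3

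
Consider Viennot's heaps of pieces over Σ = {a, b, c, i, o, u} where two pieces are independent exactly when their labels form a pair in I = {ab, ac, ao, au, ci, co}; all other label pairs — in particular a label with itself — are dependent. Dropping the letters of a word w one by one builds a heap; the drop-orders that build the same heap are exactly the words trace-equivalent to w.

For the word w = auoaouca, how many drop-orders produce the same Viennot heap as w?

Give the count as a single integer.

drop 0:a onto floor
drop 1:u onto floor
drop 2:o onto {1:u}
drop 3:a onto {0:a}
drop 4:o onto {2:o}
drop 5:u onto {4:o}
drop 6:c onto {5:u}
drop 7:a onto {3:a}
ground layer = {0:a, 1:u}
drop-orders for the pieces not yet dropped (sum over which currently-grounded one goes next):
  1 to go: {6} 1  {7} 1
  2 to go: {3,7} 1  {5,6} 1  {6,7} 2
  3 to go: {0,3,7} 1  {3,6,7} 3  {4,5,6} 1  {5,6,7} 3
  4 to go: {0,3,6,7} 4  {2,4,5,6} 1  {3,5,6,7} 6  {4,5,6,7} 4
  5 to go: {0,3,5,6,7} 10  {1,2,4,5,6} 1  {2,4,5,6,7} 5  {3,4,5,6,7} 10
  6 to go: {0,3,4,5,6,7} 20  {1,2,4,5,6,7} 6  {2,3,4,5,6,7} 15
  if 0:a drops first: 21 orders
  if 1:u drops first: 35 orders
heap linearizations: 56

56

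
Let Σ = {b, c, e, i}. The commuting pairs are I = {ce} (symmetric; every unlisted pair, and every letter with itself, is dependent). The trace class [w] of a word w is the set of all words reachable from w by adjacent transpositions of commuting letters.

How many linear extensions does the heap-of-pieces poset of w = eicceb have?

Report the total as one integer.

piece 0:e — minimal
piece 1:i rests on {0:e}
piece 2:c rests on {1:i}
piece 3:c rests on {2:c}
piece 4:e rests on {1:i}
piece 5:b rests on {3:c, 4:e}
minimal pieces: {0:e}
ways to finish when only these pieces remain (= sum over removing one remaining piece with nothing left below it):
  1 left: {5}→1
  2 left: {3,5}→1  {4,5}→1
  3 left: {2,3,5}→1  {3,4,5}→2
  4 left: {2,3,4,5}→3
  placing 0:e first → 3 extensions

3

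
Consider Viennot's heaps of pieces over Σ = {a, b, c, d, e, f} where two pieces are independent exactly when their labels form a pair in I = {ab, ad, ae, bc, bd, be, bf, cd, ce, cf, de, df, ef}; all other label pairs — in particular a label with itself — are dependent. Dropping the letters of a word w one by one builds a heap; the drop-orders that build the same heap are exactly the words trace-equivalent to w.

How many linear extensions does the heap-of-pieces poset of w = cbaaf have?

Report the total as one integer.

piece 0:c — minimal
piece 1:b — minimal
piece 2:a rests on {0:c}
piece 3:a rests on {2:a}
piece 4:f rests on {3:a}
minimal pieces: {0:c, 1:b}
ways to finish when only these pieces remain (= sum over removing one remaining piece with nothing left below it):
  1 left: {1}→1  {4}→1
  2 left: {1,4}→2  {3,4}→1
  3 left: {1,3,4}→3  {2,3,4}→1
  placing 0:c first → 4 extensions
  placing 1:b first → 1 extensions
total linear extensions = 5

5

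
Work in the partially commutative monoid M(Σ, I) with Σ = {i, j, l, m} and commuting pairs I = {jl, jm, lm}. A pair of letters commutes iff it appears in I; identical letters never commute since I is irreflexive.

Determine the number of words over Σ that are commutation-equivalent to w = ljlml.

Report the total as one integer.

drop 0:l onto floor
drop 1:j onto floor
drop 2:l onto {0:l}
drop 3:m onto floor
drop 4:l onto {2:l}
ground layer = {0:l, 1:j, 3:m}
drop-orders for the pieces not yet dropped (sum over which currently-grounded one goes next):
  1 to go: {1} 1  {3} 1  {4} 1
  2 to go: {1,3} 2  {1,4} 2  {2,4} 1  {3,4} 2
  3 to go: {0,2,4} 1  {1,2,4} 3  {1,3,4} 6  {2,3,4} 3
  if 0:l drops first: 12 orders
  if 1:j drops first: 4 orders
  if 3:m drops first: 4 orders
heap linearizations: 20

20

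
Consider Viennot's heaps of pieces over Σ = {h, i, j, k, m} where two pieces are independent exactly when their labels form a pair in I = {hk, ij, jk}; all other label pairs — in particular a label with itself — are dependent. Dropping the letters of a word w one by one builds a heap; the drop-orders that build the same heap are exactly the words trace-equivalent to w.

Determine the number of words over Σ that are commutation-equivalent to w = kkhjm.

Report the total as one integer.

6

piece 0:k — minimal
piece 1:k rests on {0:k}
piece 2:h — minimal
piece 3:j rests on {2:h}
piece 4:m rests on {1:k, 3:j}
minimal pieces: {0:k, 2:h}
ways to finish when only these pieces remain (= sum over removing one remaining piece with nothing left below it):
  1 left: {4}→1
  2 left: {1,4}→1  {3,4}→1
  3 left: {0,1,4}→1  {1,3,4}→2  {2,3,4}→1
  placing 0:k first → 3 extensions
  placing 2:h first → 3 extensions
total linear extensions = 6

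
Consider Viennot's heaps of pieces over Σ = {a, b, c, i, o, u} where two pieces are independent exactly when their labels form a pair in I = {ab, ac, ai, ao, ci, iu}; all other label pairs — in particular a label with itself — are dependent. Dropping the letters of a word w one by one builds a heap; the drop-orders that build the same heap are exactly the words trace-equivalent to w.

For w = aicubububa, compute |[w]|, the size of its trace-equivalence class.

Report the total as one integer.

piece 0:a — minimal
piece 1:i — minimal
piece 2:c — minimal
piece 3:u rests on {0:a, 2:c}
piece 4:b rests on {1:i, 3:u}
piece 5:u rests on {4:b}
piece 6:b rests on {5:u}
piece 7:u rests on {6:b}
piece 8:b rests on {7:u}
piece 9:a rests on {7:u}
minimal pieces: {0:a, 1:i, 2:c}
ways to finish when only these pieces remain (= sum over removing one remaining piece with nothing left below it):
  1 left: {8}→1  {9}→1
  2 left: {8,9}→2
  3 left: {7,8,9}→2
  4 left: {6,7,8,9}→2
  5 left: {5,6,7,8,9}→2
  6 left: {4,5,6,7,8,9}→2
  7 left: {1,4,5,6,7,8,9}→2  {3,4,5,6,7,8,9}→2
  8 left: {0,3,4,5,6,7,8,9}→2  {1,3,4,5,6,7,8,9}→4  {2,3,4,5,6,7,8,9}→2
  placing 0:a first → 6 extensions
  placing 1:i first → 4 extensions
  placing 2:c first → 6 extensions
total linear extensions = 16

16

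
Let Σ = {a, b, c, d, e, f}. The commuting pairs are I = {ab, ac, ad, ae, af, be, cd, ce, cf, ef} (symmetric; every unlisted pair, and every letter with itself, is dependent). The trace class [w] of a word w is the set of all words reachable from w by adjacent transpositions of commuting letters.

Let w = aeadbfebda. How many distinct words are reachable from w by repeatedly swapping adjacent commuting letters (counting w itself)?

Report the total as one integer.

480

piece 0:a — minimal
piece 1:e — minimal
piece 2:a rests on {0:a}
piece 3:d rests on {1:e}
piece 4:b rests on {3:d}
piece 5:f rests on {4:b}
piece 6:e rests on {3:d}
piece 7:b rests on {5:f}
piece 8:d rests on {6:e, 7:b}
piece 9:a rests on {2:a}
minimal pieces: {0:a, 1:e}
ways to finish when only these pieces remain (= sum over removing one remaining piece with nothing left below it):
  1 left: {8}→1  {9}→1
  2 left: {2,9}→1  {6,8}→1  {7,8}→1  {8,9}→2
  3 left: {0,2,9}→1  {2,8,9}→3  {5,7,8}→1  {6,7,8}→2  {6,8,9}→3  {7,8,9}→3
  4 left: {0,2,8,9}→4  {2,6,8,9}→6  {2,7,8,9}→6  {4,5,7,8}→1  {5,6,7,8}→3  {5,7,8,9}→4  {6,7,8,9}→8
  5 left: {0,2,6,8,9}→10  {0,2,7,8,9}→10  {2,5,7,8,9}→10  {2,6,7,8,9}→20  {4,5,6,7,8}→4  {4,5,7,8,9}→5  {5,6,7,8,9}→15
  6 left: {0,2,5,7,8,9}→20  {0,2,6,7,8,9}→40  {2,4,5,7,8,9}→15  {2,5,6,7,8,9}→45  {3,4,5,6,7,8}→4  {4,5,6,7,8,9}→24
  7 left: {0,2,4,5,7,8,9}→35  {0,2,5,6,7,8,9}→105  {1,3,4,5,6,7,8}→4  {2,4,5,6,7,8,9}→84  {3,4,5,6,7,8,9}→28
  8 left: {0,2,4,5,6,7,8,9}→224  {1,3,4,5,6,7,8,9}→32  {2,3,4,5,6,7,8,9}→112
  placing 0:a first → 144 extensions
  placing 1:e first → 336 extensions
total linear extensions = 480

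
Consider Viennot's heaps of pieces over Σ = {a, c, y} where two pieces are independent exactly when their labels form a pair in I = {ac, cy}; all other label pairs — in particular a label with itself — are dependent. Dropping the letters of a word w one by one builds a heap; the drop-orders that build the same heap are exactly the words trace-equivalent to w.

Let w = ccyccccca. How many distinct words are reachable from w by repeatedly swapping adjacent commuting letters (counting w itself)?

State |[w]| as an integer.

36

drop 0:c onto floor
drop 1:c onto {0:c}
drop 2:y onto floor
drop 3:c onto {1:c}
drop 4:c onto {3:c}
drop 5:c onto {4:c}
drop 6:c onto {5:c}
drop 7:c onto {6:c}
drop 8:a onto {2:y}
ground layer = {0:c, 2:y}
drop-orders for the pieces not yet dropped (sum over which currently-grounded one goes next):
  1 to go: {7} 1  {8} 1
  2 to go: {2,8} 1  {6,7} 1  {7,8} 2
  3 to go: {2,7,8} 3  {5,6,7} 1  {6,7,8} 3
  4 to go: {2,6,7,8} 6  {4,5,6,7} 1  {5,6,7,8} 4
  5 to go: {2,5,6,7,8} 10  {3,4,5,6,7} 1  {4,5,6,7,8} 5
  6 to go: {1,3,4,5,6,7} 1  {2,4,5,6,7,8} 15  {3,4,5,6,7,8} 6
  7 to go: {0,1,3,4,5,6,7} 1  {1,3,4,5,6,7,8} 7  {2,3,4,5,6,7,8} 21
  if 0:c drops first: 28 orders
  if 2:y drops first: 8 orders
heap linearizations: 36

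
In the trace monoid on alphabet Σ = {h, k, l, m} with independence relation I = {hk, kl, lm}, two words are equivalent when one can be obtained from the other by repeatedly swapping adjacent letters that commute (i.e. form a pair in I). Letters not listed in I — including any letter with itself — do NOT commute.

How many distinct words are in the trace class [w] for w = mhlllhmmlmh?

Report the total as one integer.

4

#0=m has no predecessor
#1=h depends on [0:m]
#2=l depends on [1:h]
#3=l depends on [2:l]
#4=l depends on [3:l]
#5=h depends on [4:l]
#6=m depends on [5:h]
#7=m depends on [6:m]
#8=l depends on [5:h]
#9=m depends on [7:m]
#10=h depends on [8:l, 9:m]
sources: [0:m]
N(rest) = Σ N(rest − s) over sources s of rest; N(one piece) = 1:
  size 1 → [10]=1
  size 2 → [8,10]=1  [9,10]=1
  size 3 → [7,9,10]=1  [8,9,10]=2
  size 4 → [6,7,9,10]=1  [7,8,9,10]=3
  size 5 → [6,7,8,9,10]=4
  size 6 → [5,6,7,8,9,10]=4
  size 7 → [4,5,6,7,8,9,10]=4
  size 8 → [3,4,5,6,7,8,9,10]=4
  size 9 → [2,3,4,5,6,7,8,9,10]=4
  first=0(m) contributes 4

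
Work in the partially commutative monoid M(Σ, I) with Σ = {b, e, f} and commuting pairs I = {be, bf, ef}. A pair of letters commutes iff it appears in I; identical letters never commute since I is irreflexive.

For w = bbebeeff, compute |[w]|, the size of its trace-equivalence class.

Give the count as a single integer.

560

0(b) covers ∅
1(b) covers 0:b
2(e) covers ∅
3(b) covers 1:b
4(e) covers 2:e
5(e) covers 4:e
6(f) covers ∅
7(f) covers 6:f
floor of heap: 0:b, 2:e, 6:f
completions by unplaced set U, small U first (add the entries for U minus each lowest piece of U):
  |U|=1: {3}:1  {5}:1  {7}:1
  |U|=2: {1,3}:1  {3,5}:2  {3,7}:2  {4,5}:1  {5,7}:2  {6,7}:1
  |U|=3: {0,1,3}:1  {1,3,5}:3  {1,3,7}:3  {2,4,5}:1  {3,4,5}:3  {3,5,7}:6  {3,6,7}:3  {4,5,7}:3  {5,6,7}:3
  |U|=4: {0,1,3,5}:4  {0,1,3,7}:4  {1,3,4,5}:6  {1,3,5,7}:12  {1,3,6,7}:6  {2,3,4,5}:4  {2,4,5,7}:4  {3,4,5,7}:12  {3,5,6,7}:12  {4,5,6,7}:6
  |U|=5: {0,1,3,4,5}:10  {0,1,3,5,7}:20  {0,1,3,6,7}:10  {1,2,3,4,5}:10  {1,3,4,5,7}:30  {1,3,5,6,7}:30  {2,3,4,5,7}:20  {2,4,5,6,7}:10  {3,4,5,6,7}:30
  |U|=6: {0,1,2,3,4,5}:20  {0,1,3,4,5,7}:60  {0,1,3,5,6,7}:60  {1,2,3,4,5,7}:60  {1,3,4,5,6,7}:90  {2,3,4,5,6,7}:60
  start at 0(b): 210
  start at 2(e): 210
  start at 6(f): 140
sum over floor = 560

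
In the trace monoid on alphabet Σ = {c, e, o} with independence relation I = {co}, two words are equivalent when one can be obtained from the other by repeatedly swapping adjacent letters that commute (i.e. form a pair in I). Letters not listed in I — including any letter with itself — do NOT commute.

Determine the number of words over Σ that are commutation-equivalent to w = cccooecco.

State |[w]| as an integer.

piece 0:c — minimal
piece 1:c rests on {0:c}
piece 2:c rests on {1:c}
piece 3:o — minimal
piece 4:o rests on {3:o}
piece 5:e rests on {2:c, 4:o}
piece 6:c rests on {5:e}
piece 7:c rests on {6:c}
piece 8:o rests on {5:e}
minimal pieces: {0:c, 3:o}
ways to finish when only these pieces remain (= sum over removing one remaining piece with nothing left below it):
  1 left: {7}→1  {8}→1
  2 left: {6,7}→1  {7,8}→2
  3 left: {6,7,8}→3
  4 left: {5,6,7,8}→3
  5 left: {2,5,6,7,8}→3  {4,5,6,7,8}→3
  6 left: {1,2,5,6,7,8}→3  {2,4,5,6,7,8}→6  {3,4,5,6,7,8}→3
  7 left: {0,1,2,5,6,7,8}→3  {1,2,4,5,6,7,8}→9  {2,3,4,5,6,7,8}→9
  placing 0:c first → 18 extensions
  placing 3:o first → 12 extensions
total linear extensions = 30

30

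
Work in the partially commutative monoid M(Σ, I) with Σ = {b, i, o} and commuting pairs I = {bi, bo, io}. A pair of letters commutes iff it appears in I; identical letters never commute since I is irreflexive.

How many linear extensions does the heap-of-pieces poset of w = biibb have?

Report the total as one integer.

10

0(b) covers ∅
1(i) covers ∅
2(i) covers 1:i
3(b) covers 0:b
4(b) covers 3:b
floor of heap: 0:b, 1:i
completions by unplaced set U, small U first (add the entries for U minus each lowest piece of U):
  |U|=1: {2}:1  {4}:1
  |U|=2: {1,2}:1  {2,4}:2  {3,4}:1
  |U|=3: {0,3,4}:1  {1,2,4}:3  {2,3,4}:3
  start at 0(b): 6
  start at 1(i): 4
sum over floor = 10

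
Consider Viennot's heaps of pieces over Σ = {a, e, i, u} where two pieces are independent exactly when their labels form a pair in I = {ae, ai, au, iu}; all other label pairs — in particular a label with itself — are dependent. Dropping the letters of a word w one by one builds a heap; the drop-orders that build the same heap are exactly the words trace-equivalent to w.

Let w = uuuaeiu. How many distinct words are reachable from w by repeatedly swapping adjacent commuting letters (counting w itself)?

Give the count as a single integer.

14

drop 0:u onto floor
drop 1:u onto {0:u}
drop 2:u onto {1:u}
drop 3:a onto floor
drop 4:e onto {2:u}
drop 5:i onto {4:e}
drop 6:u onto {4:e}
ground layer = {0:u, 3:a}
drop-orders for the pieces not yet dropped (sum over which currently-grounded one goes next):
  1 to go: {3} 1  {5} 1  {6} 1
  2 to go: {3,5} 2  {3,6} 2  {5,6} 2
  3 to go: {3,5,6} 6  {4,5,6} 2
  4 to go: {2,4,5,6} 2  {3,4,5,6} 8
  5 to go: {1,2,4,5,6} 2  {2,3,4,5,6} 10
  if 0:u drops first: 12 orders
  if 3:a drops first: 2 orders
heap linearizations: 14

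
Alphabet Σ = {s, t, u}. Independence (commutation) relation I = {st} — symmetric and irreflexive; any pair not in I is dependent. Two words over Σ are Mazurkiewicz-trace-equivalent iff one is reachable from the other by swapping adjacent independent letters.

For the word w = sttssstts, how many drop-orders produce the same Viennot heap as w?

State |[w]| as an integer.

#0=s has no predecessor
#1=t has no predecessor
#2=t depends on [1:t]
#3=s depends on [0:s]
#4=s depends on [3:s]
#5=s depends on [4:s]
#6=t depends on [2:t]
#7=t depends on [6:t]
#8=s depends on [5:s]
sources: [0:s, 1:t]
N(rest) = Σ N(rest − s) over sources s of rest; N(one piece) = 1:
  size 1 → [7]=1  [8]=1
  size 2 → [5,8]=1  [6,7]=1  [7,8]=2
  size 3 → [2,6,7]=1  [4,5,8]=1  [5,7,8]=3  [6,7,8]=3
  size 4 → [1,2,6,7]=1  [2,6,7,8]=4  [3,4,5,8]=1  [4,5,7,8]=4  [5,6,7,8]=6
  size 5 → [0,3,4,5,8]=1  [1,2,6,7,8]=5  [2,5,6,7,8]=10  [3,4,5,7,8]=5  [4,5,6,7,8]=10
  size 6 → [0,3,4,5,7,8]=6  [1,2,5,6,7,8]=15  [2,4,5,6,7,8]=20  [3,4,5,6,7,8]=15
  size 7 → [0,3,4,5,6,7,8]=21  [1,2,4,5,6,7,8]=35  [2,3,4,5,6,7,8]=35
  first=0(s) contributes 70
  first=1(t) contributes 56
|[w]| = 126

126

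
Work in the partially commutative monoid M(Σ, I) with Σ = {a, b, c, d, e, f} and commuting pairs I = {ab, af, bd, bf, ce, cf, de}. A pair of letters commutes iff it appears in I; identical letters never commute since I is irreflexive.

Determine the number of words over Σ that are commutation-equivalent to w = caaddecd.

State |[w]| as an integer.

drop 0:c onto floor
drop 1:a onto {0:c}
drop 2:a onto {1:a}
drop 3:d onto {2:a}
drop 4:d onto {3:d}
drop 5:e onto {2:a}
drop 6:c onto {4:d}
drop 7:d onto {6:c}
ground layer = {0:c}
drop-orders for the pieces not yet dropped (sum over which currently-grounded one goes next):
  1 to go: {5} 1  {7} 1
  2 to go: {5,7} 2  {6,7} 1
  3 to go: {4,6,7} 1  {5,6,7} 3
  4 to go: {3,4,6,7} 1  {4,5,6,7} 4
  5 to go: {3,4,5,6,7} 5
  6 to go: {2,3,4,5,6,7} 5
  if 0:c drops first: 5 orders

5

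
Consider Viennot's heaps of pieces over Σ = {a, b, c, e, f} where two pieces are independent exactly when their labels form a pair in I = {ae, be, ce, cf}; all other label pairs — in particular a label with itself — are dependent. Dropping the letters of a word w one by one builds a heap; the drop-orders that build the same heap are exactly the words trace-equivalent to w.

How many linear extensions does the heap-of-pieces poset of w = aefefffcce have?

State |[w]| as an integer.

drop 0:a onto floor
drop 1:e onto floor
drop 2:f onto {0:a, 1:e}
drop 3:e onto {2:f}
drop 4:f onto {3:e}
drop 5:f onto {4:f}
drop 6:f onto {5:f}
drop 7:c onto {0:a}
drop 8:c onto {7:c}
drop 9:e onto {6:f}
ground layer = {0:a, 1:e}
drop-orders for the pieces not yet dropped (sum over which currently-grounded one goes next):
  1 to go: {8} 1  {9} 1
  2 to go: {6,9} 1  {7,8} 1  {8,9} 2
  3 to go: {5,6,9} 1  {6,8,9} 3  {7,8,9} 3
  4 to go: {4,5,6,9} 1  {5,6,8,9} 4  {6,7,8,9} 6
  5 to go: {3,4,5,6,9} 1  {4,5,6,8,9} 5  {5,6,7,8,9} 10
  6 to go: {2,3,4,5,6,9} 1  {3,4,5,6,8,9} 6  {4,5,6,7,8,9} 15
  7 to go: {1,2,3,4,5,6,9} 1  {2,3,4,5,6,8,9} 7  {3,4,5,6,7,8,9} 21
  8 to go: {1,2,3,4,5,6,8,9} 8  {2,3,4,5,6,7,8,9} 28
  if 0:a drops first: 36 orders
  if 1:e drops first: 28 orders
heap linearizations: 64

64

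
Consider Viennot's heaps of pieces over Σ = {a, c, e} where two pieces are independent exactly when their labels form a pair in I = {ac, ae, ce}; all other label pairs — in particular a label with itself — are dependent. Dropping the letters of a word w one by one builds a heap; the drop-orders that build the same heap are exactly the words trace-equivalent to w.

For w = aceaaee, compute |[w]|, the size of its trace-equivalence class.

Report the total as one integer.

140

piece 0:a — minimal
piece 1:c — minimal
piece 2:e — minimal
piece 3:a rests on {0:a}
piece 4:a rests on {3:a}
piece 5:e rests on {2:e}
piece 6:e rests on {5:e}
minimal pieces: {0:a, 1:c, 2:e}
ways to finish when only these pieces remain (= sum over removing one remaining piece with nothing left below it):
  1 left: {1}→1  {4}→1  {6}→1
  2 left: {1,4}→2  {1,6}→2  {3,4}→1  {4,6}→2  {5,6}→1
  3 left: {0,3,4}→1  {1,3,4}→3  {1,4,6}→6  {1,5,6}→3  {2,5,6}→1  {3,4,6}→3  {4,5,6}→3
  4 left: {0,1,3,4}→4  {0,3,4,6}→4  {1,2,5,6}→4  {1,3,4,6}→12  {1,4,5,6}→12  {2,4,5,6}→4  {3,4,5,6}→6
  5 left: {0,1,3,4,6}→20  {0,3,4,5,6}→10  {1,2,4,5,6}→20  {1,3,4,5,6}→30  {2,3,4,5,6}→10
  placing 0:a first → 60 extensions
  placing 1:c first → 20 extensions
  placing 2:e first → 60 extensions
total linear extensions = 140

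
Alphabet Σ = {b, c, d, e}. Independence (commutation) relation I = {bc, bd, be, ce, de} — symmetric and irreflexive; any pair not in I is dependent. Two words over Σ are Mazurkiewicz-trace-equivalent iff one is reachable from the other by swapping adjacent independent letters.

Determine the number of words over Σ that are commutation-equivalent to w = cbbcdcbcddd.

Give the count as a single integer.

piece 0:c — minimal
piece 1:b — minimal
piece 2:b rests on {1:b}
piece 3:c rests on {0:c}
piece 4:d rests on {3:c}
piece 5:c rests on {4:d}
piece 6:b rests on {2:b}
piece 7:c rests on {5:c}
piece 8:d rests on {7:c}
piece 9:d rests on {8:d}
piece 10:d rests on {9:d}
minimal pieces: {0:c, 1:b}
ways to finish when only these pieces remain (= sum over removing one remaining piece with nothing left below it):
  1 left: {6}→1  {10}→1
  2 left: {2,6}→1  {6,10}→2  {9,10}→1
  3 left: {1,2,6}→1  {2,6,10}→3  {6,9,10}→3  {8,9,10}→1
  4 left: {1,2,6,10}→4  {2,6,9,10}→6  {6,8,9,10}→4  {7,8,9,10}→1
  5 left: {1,2,6,9,10}→10  {2,6,8,9,10}→10  {5,7,8,9,10}→1  {6,7,8,9,10}→5
  6 left: {1,2,6,8,9,10}→20  {2,6,7,8,9,10}→15  {4,5,7,8,9,10}→1  {5,6,7,8,9,10}→6
  7 left: {1,2,6,7,8,9,10}→35  {2,5,6,7,8,9,10}→21  {3,4,5,7,8,9,10}→1  {4,5,6,7,8,9,10}→7
  8 left: {0,3,4,5,7,8,9,10}→1  {1,2,5,6,7,8,9,10}→56  {2,4,5,6,7,8,9,10}→28  {3,4,5,6,7,8,9,10}→8
  9 left: {0,3,4,5,6,7,8,9,10}→9  {1,2,4,5,6,7,8,9,10}→84  {2,3,4,5,6,7,8,9,10}→36
  placing 0:c first → 120 extensions
  placing 1:b first → 45 extensions
total linear extensions = 165

165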